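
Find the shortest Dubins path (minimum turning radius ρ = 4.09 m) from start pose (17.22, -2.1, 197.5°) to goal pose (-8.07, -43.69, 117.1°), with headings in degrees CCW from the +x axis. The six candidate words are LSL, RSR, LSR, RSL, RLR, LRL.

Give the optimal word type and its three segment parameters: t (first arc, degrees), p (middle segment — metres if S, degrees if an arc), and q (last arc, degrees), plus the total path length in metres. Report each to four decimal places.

LSR: t = 51.0321°, p = 41.7138 m, q = 131.4321°, L = 54.7388 m

Let ψ = atan2(Δy, Δx) = atan2(-41.59, -25.29) = -121.3029° be the start→goal bearing.
Normalize: d = |goal − start| / ρ = 48.675581/4.09 = 11.901120, α = (θ_start − ψ) mod 360° = 318.8029° = 5.564160 rad, β = (θ_goal − ψ) mod 360° = 238.4029° = 4.160916 rad.
Common terms: sin α = -0.658651, cos α = 0.752448, sin β = -0.851753, cos β = -0.523943, cos(α−β) = 0.166769, d² = 141.636659. Work in radians in the unit-radius frame; every candidate has L = ρ·(t + p + q).
LSL: p² = 2 + d² − 2cos(α−β) + 2d(sin α − sin β) = 147.899384; p = √p² = 12.161389; φ = atan2(cos β − cos α, d + sin α − sin β) = -0.105148 rad; t = (φ − α) mod 2π = 0.613877 rad, q = (β − φ) mod 2π = 4.266064 rad → L = 4.09·(0.613877 + 12.161389 + 4.266064) = 4.09·17.041330 = 69.699038 m
RSR: p² = 2 + d² − 2cos(α−β) + 2d(sin β − sin α) = 138.706860; p = √p² = 11.777388; φ = atan2(cos α − cos β, d − sin α + sin β) = 0.108590 rad; t = (α − φ) mod 2π = 5.455571 rad, q = (φ − β) mod 2π = 2.230859 rad → L = 4.09·(5.455571 + 11.777388 + 2.230859) = 4.09·19.463818 = 79.607014 m
LSR: p² = d² − 2 + 2cos(α−β) + 2d(sin α + sin β) = 104.019178; p = √p² = 10.198979; φ = atan2(−cos α − cos β, d + sin α + sin β) − atan2(−2, p) = 0.171653 rad; t = (φ − α) mod 2π = 0.890678 rad, q = (φ − β) mod 2π = 2.293923 rad → L = 4.09·(0.890678 + 10.198979 + 2.293923) = 4.09·13.383580 = 54.738843 m
RSL: p² = d² − 2 + 2cos(α−β) − 2d(sin α + sin β) = 175.921215; p = √p² = 13.263530; φ = atan2(cos α + cos β, d − sin α − sin β) − atan2(2, p) = -0.132626 rad; t = (α − φ) mod 2π = 5.696786 rad, q = (β − φ) mod 2π = 4.293541 rad → L = 4.09·(5.696786 + 13.263530 + 4.293541) = 4.09·23.253856 = 95.108273 m
RLR: c = (6 − d² + 2cos(α−β) + 2d(sin α − sin β))/8 = -16.338357, |c| > 1 → infeasible
LRL: c = (6 − d² + 2cos(α−β) − 2d(sin α − sin β))/8 = -17.487423, |c| > 1 → infeasible
Shortest: LSR with L = 54.738843 m ≈ 54.7388 m
Convert LSR to answer units (arcs ×180/π): t = 0.890678·180/π = 51.0321°, p = ρ·p = 4.09·10.198979 = 41.7138 m, q = 2.293923·180/π = 131.4321°, L = 54.7388 m.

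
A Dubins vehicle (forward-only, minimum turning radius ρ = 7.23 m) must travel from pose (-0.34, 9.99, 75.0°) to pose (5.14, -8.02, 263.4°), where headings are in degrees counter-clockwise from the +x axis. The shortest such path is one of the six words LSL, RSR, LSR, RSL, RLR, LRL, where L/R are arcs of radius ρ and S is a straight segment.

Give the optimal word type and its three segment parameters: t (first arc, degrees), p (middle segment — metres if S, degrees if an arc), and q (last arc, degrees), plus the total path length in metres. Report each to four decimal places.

RSL: t = 200.4060°, p = 10.5416 m, q = 28.8060°, L = 39.4652 m

Let ψ = atan2(Δy, Δx) = atan2(-18.01, 5.48) = -73.0763° be the start→goal bearing.
Normalize: d = |goal − start| / ρ = 18.825262/7.23 = 2.603771, α = (θ_start − ψ) mod 360° = 148.0763° = 2.584419 rad, β = (θ_goal − ψ) mod 360° = 336.4763° = 5.872619 rad.
Common terms: sin α = 0.528790, cos α = -0.848753, sin β = -0.399129, cos β = 0.916895, cos(α−β) = -0.989272, d² = 6.779622. Work in radians in the unit-radius frame; every candidate has L = ρ·(t + p + q).
LSL: p² = 2 + d² − 2cos(α−β) + 2d(sin α − sin β) = 15.590340; p = √p² = 3.948460; φ = atan2(cos β − cos α, d + sin α − sin β) = 0.463603 rad; t = (φ − α) mod 2π = 4.162370 rad, q = (β − φ) mod 2π = 5.409016 rad → L = 7.23·(4.162370 + 3.948460 + 5.409016) = 7.23·13.519846 = 97.748487 m
RSR: p² = 2 + d² − 2cos(α−β) + 2d(sin β − sin α) = 5.925994; p = √p² = 2.434336; φ = atan2(cos α − cos β, d − sin α + sin β) = -0.811484 rad; t = (α − φ) mod 2π = 3.395903 rad, q = (φ − β) mod 2π = 5.882267 rad → L = 7.23·(3.395903 + 2.434336 + 5.882267) = 7.23·11.712507 = 84.681423 m
LSR: p² = d² − 2 + 2cos(α−β) + 2d(sin α + sin β) = 3.476293; p = √p² = 1.864482; φ = atan2(−cos α − cos β, d + sin α + sin β) − atan2(−2, p) = 0.795527 rad; t = (φ − α) mod 2π = 4.494294 rad, q = (φ − β) mod 2π = 1.206094 rad → L = 7.23·(4.494294 + 1.864482 + 1.206094) = 7.23·7.564870 = 54.694007 m
RSL: p² = d² − 2 + 2cos(α−β) − 2d(sin α + sin β) = 2.125862; p = √p² = 1.458034; φ = atan2(cos α + cos β, d − sin α − sin β) − atan2(2, p) = -0.913325 rad; t = (α − φ) mod 2π = 3.497744 rad, q = (β − φ) mod 2π = 0.502759 rad → L = 7.23·(3.497744 + 1.458034 + 0.502759) = 7.23·5.458536 = 39.465218 m
RLR: c = (6 − d² + 2cos(α−β) + 2d(sin α − sin β))/8 = 0.259251; p = 2π − arccos c = 4.974635 rad; φ = atan2(cos α − cos β, d − sin α + sin β) = -0.811484 rad; t = (α − φ + p/2) mod 2π = 5.883221 rad, q = (α − β − t + p) mod 2π = 2.086400 rad → L = 7.23·(5.883221 + 4.974635 + 2.086400) = 7.23·12.944256 = 93.586969 m
LRL: c = (6 − d² + 2cos(α−β) − 2d(sin α − sin β))/8 = -0.948792; p = 2π − arccos c = 3.462998 rad; φ = atan2(cos β − cos α, d + sin α − sin β) = 0.463603 rad; t = (φ − α + p/2) mod 2π = 5.893869 rad, q = (β − α − t + p) mod 2π = 0.857330 rad → L = 7.23·(5.893869 + 3.462998 + 0.857330) = 7.23·10.214196 = 73.848637 m
Shortest: RSL with L = 39.465218 m ≈ 39.4652 m
Convert RSL to answer units (arcs ×180/π): t = 3.497744·180/π = 200.4060°, p = ρ·p = 7.23·1.458034 = 10.5416 m, q = 0.502759·180/π = 28.8060°, L = 39.4652 m.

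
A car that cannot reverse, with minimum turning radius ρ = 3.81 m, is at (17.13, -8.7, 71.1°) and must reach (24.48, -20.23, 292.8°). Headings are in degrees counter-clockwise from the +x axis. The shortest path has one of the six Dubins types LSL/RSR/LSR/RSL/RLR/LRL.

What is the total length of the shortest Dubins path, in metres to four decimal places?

21.0558 m

Let ψ = atan2(Δy, Δx) = atan2(-11.53, 7.35) = -57.4838° be the start→goal bearing.
Normalize: d = |goal − start| / ρ = 13.673456/3.81 = 3.588834, α = (θ_start − ψ) mod 360° = 128.5838° = 2.244211 rad, β = (θ_goal − ψ) mod 360° = 350.2838° = 6.113606 rad.
Common terms: sin α = 0.781697, cos α = -0.623659, sin β = -0.168768, cos β = 0.985656, cos(α−β) = -0.746638, d² = 12.879727. Work in radians in the unit-radius frame; every candidate has L = ρ·(t + p + q).
LSL: p² = 2 + d² − 2cos(α−β) + 2d(sin α − sin β) = 23.195121; p = √p² = 4.816131; φ = atan2(cos β − cos α, d + sin α − sin β) = 0.340704 rad; t = (φ − α) mod 2π = 4.379679 rad, q = (β − φ) mod 2π = 5.772902 rad → L = 3.81·(4.379679 + 4.816131 + 5.772902) = 3.81·14.968712 = 57.030791 m
RSR: p² = 2 + d² − 2cos(α−β) + 2d(sin β − sin α) = 9.550885; p = √p² = 3.090451; φ = atan2(cos α − cos β, d − sin α + sin β) = -0.547715 rad; t = (α − φ) mod 2π = 2.791926 rad, q = (φ − β) mod 2π = 5.905050 rad → L = 3.81·(2.791926 + 3.090451 + 5.905050) = 3.81·11.787426 = 44.910094 m
LSR: p² = d² − 2 + 2cos(α−β) + 2d(sin α + sin β) = 13.785850; p = √p² = 3.712930; φ = atan2(−cos α − cos β, d + sin α + sin β) − atan2(−2, p) = 0.408152 rad; t = (φ − α) mod 2π = 4.447127 rad, q = (φ − β) mod 2π = 0.577732 rad → L = 3.81·(4.447127 + 3.712930 + 0.577732) = 3.81·8.737789 = 33.290975 m
RSL: p² = d² − 2 + 2cos(α−β) − 2d(sin α + sin β) = 4.987051; p = √p² = 2.233171; φ = atan2(cos α + cos β, d − sin α − sin β) − atan2(2, p) = -0.609324 rad; t = (α − φ) mod 2π = 2.853535 rad, q = (β − φ) mod 2π = 0.439745 rad → L = 3.81·(2.853535 + 2.233171 + 0.439745) = 3.81·5.526450 = 21.055775 m
RLR: c = (6 − d² + 2cos(α−β) + 2d(sin α − sin β))/8 = -0.193861; p = 2π − arccos c = 4.517293 rad; φ = atan2(cos α − cos β, d − sin α + sin β) = -0.547715 rad; t = (α − φ + p/2) mod 2π = 5.050572 rad, q = (α − β − t + p) mod 2π = 1.880511 rad → L = 3.81·(5.050572 + 4.517293 + 1.880511) = 3.81·11.448376 = 43.618314 m
LRL: c = (6 − d² + 2cos(α−β) − 2d(sin α − sin β))/8 = -1.899390, |c| > 1 → infeasible
Shortest: RSL with L = 21.055775 m ≈ 21.0558 m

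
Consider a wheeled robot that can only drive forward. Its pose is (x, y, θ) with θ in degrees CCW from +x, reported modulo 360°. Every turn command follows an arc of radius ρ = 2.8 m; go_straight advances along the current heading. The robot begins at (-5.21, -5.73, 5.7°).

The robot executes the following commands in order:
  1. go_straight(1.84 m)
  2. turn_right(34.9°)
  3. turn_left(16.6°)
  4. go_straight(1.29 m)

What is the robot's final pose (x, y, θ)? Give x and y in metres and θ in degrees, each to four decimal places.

(0.2791, -6.4590, 347.4000°)

set_pose: (x, y, θ) = (-5.2100, -5.7300, 5.7000°), ρ = 2.8
go_straight(1.84): x += 1.84·cos θ, y += 1.84·sin θ → (-3.3791, -5.5473, 5.7000°)
turn_right(34.9°): centre at ρ to the right, rotate −34.9° → (-1.7350, -5.8892, -29.2000° ≡ 330.8000°)
turn_left(16.6°): centre at ρ to the left, rotate +16.6° → (-0.9798, -6.1776, 347.4000°)
go_straight(1.29): x += 1.29·cos θ, y += 1.29·sin θ → (0.2791, -6.4590, 347.4000°)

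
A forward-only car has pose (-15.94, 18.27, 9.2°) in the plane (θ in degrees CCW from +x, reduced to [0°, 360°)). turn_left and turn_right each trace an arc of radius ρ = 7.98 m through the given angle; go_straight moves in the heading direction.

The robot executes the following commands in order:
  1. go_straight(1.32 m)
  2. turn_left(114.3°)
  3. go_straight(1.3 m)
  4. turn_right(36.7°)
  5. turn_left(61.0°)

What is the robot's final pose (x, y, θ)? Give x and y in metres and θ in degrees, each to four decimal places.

(-15.0043, 43.8949, 147.8000°)

set_pose: (x, y, θ) = (-15.9400, 18.2700, 9.2000°), ρ = 7.98
go_straight(1.32): x += 1.32·cos θ, y += 1.32·sin θ → (-14.6370, 18.4810, 9.2000°)
turn_left(114.3°): centre at ρ to the left, rotate +114.3° → (-9.2584, 30.7628, 123.5000°)
go_straight(1.3): x += 1.3·cos θ, y += 1.3·sin θ → (-9.9759, 31.8469, 123.5000°)
turn_right(36.7°): centre at ρ to the right, rotate −36.7° → (-11.2891, 36.6968, 86.8000°)
turn_left(61.0°): centre at ρ to the left, rotate +61.0° → (-15.0043, 43.8949, 147.8000°)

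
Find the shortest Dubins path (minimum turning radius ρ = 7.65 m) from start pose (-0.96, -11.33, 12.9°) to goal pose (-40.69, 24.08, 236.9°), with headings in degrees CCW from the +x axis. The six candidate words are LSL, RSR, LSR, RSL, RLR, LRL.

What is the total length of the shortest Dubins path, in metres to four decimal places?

Let ψ = atan2(Δy, Δx) = atan2(35.41, -39.73) = 138.2905° be the start→goal bearing.
Normalize: d = |goal − start| / ρ = 53.219743/7.65 = 6.956829, α = (θ_start − ψ) mod 360° = 234.6095° = 4.094709 rad, β = (θ_goal − ψ) mod 360° = 98.6095° = 1.721061 rad.
Common terms: sin α = -0.815224, cos α = -0.579146, sin β = 0.988731, cos β = -0.149700, cos(α−β) = -0.719340, d² = 48.397471. Work in radians in the unit-radius frame; every candidate has L = ρ·(t + p + q).
LSL: p² = 2 + d² − 2cos(α−β) + 2d(sin α − sin β) = 26.736528; p = √p² = 5.170738; φ = atan2(cos β − cos α, d + sin α − sin β) = 0.083149 rad; t = (φ − α) mod 2π = 2.271625 rad, q = (β − φ) mod 2π = 1.637912 rad → L = 7.65·(2.271625 + 5.170738 + 1.637912) = 7.65·9.080275 = 69.464105 m
RSR: p² = 2 + d² − 2cos(α−β) + 2d(sin β − sin α) = 76.935773; p = √p² = 8.771304; φ = atan2(cos α − cos β, d − sin α + sin β) = -0.048980 rad; t = (α − φ) mod 2π = 4.143689 rad, q = (φ − β) mod 2π = 4.513144 rad → L = 7.65·(4.143689 + 8.771304 + 4.513144) = 7.65·17.428137 = 133.325248 m
LSR: p² = d² − 2 + 2cos(α−β) + 2d(sin α + sin β) = 47.372913; p = √p² = 6.882798; φ = atan2(−cos α − cos β, d + sin α + sin β) − atan2(−2, p) = 0.384656 rad; t = (φ − α) mod 2π = 2.573132 rad, q = (φ − β) mod 2π = 4.946780 rad → L = 7.65·(2.573132 + 6.882798 + 4.946780) = 7.65·14.402710 = 110.180734 m
RSL: p² = d² − 2 + 2cos(α−β) − 2d(sin α + sin β) = 42.544670; p = √p² = 6.522628; φ = atan2(cos α + cos β, d − sin α − sin β) − atan2(2, p) = -0.404560 rad; t = (α − φ) mod 2π = 4.499268 rad, q = (β − φ) mod 2π = 2.125621 rad → L = 7.65·(4.499268 + 6.522628 + 2.125621) = 7.65·13.147517 = 100.578502 m
RLR: c = (6 − d² + 2cos(α−β) + 2d(sin α − sin β))/8 = -8.616972, |c| > 1 → infeasible
LRL: c = (6 − d² + 2cos(α−β) − 2d(sin α − sin β))/8 = -2.342066, |c| > 1 → infeasible
Shortest: LSL with L = 69.464105 m ≈ 69.4641 m

69.4641 m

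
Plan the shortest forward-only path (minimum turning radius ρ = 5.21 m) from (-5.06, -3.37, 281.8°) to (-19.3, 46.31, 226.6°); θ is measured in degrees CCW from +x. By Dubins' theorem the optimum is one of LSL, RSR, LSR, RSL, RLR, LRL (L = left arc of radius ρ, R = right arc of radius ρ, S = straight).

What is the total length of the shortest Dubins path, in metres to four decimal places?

75.3613 m

Let ψ = atan2(Δy, Δx) = atan2(49.68, -14.24) = 105.9941° be the start→goal bearing.
Normalize: d = |goal − start| / ρ = 51.680557/5.21 = 9.919493, α = (θ_start − ψ) mod 360° = 175.8059° = 3.068391 rad, β = (θ_goal − ψ) mod 360° = 120.6059° = 2.104970 rad.
Common terms: sin α = 0.073136, cos α = -0.997322, sin β = 0.860690, cos β = -0.509130, cos(α−β) = 0.570714, d² = 98.396337. Work in radians in the unit-radius frame; every candidate has L = ρ·(t + p + q).
LSL: p² = 2 + d² − 2cos(α−β) + 2d(sin α − sin β) = 83.630640; p = √p² = 9.144979; φ = atan2(cos β − cos α, d + sin α − sin β) = 0.053409 rad; t = (φ − α) mod 2π = 3.268203 rad, q = (β − φ) mod 2π = 2.051561 rad → L = 5.21·(3.268203 + 9.144979 + 2.051561) = 5.21·14.464742 = 75.361308 m
RSR: p² = 2 + d² − 2cos(α−β) + 2d(sin β − sin α) = 114.879179; p = √p² = 10.718171; φ = atan2(cos α − cos β, d − sin α + sin β) = -0.045564 rad; t = (α − φ) mod 2π = 3.113955 rad, q = (φ − β) mod 2π = 4.132652 rad → L = 5.21·(3.113955 + 10.718171 + 4.132652) = 5.21·17.964778 = 93.596491 m
LSR: p² = d² − 2 + 2cos(α−β) + 2d(sin α + sin β) = 116.063921; p = √p² = 10.773297; φ = atan2(−cos α − cos β, d + sin α + sin β) − atan2(−2, p) = 0.321474 rad; t = (φ − α) mod 2π = 3.536268 rad, q = (φ − β) mod 2π = 4.499690 rad → L = 5.21·(3.536268 + 10.773297 + 4.499690) = 5.21·18.809255 = 97.996219 m
RSL: p² = d² − 2 + 2cos(α−β) − 2d(sin α + sin β) = 79.011607; p = √p² = 8.888847; φ = atan2(cos α + cos β, d − sin α − sin β) − atan2(2, p) = -0.387421 rad; t = (α − φ) mod 2π = 3.455813 rad, q = (β − φ) mod 2π = 2.492391 rad → L = 5.21·(3.455813 + 8.888847 + 2.492391) = 5.21·14.837051 = 77.301034 m
RLR: c = (6 − d² + 2cos(α−β) + 2d(sin α − sin β))/8 = -13.359897, |c| > 1 → infeasible
LRL: c = (6 − d² + 2cos(α−β) − 2d(sin α − sin β))/8 = -9.453830, |c| > 1 → infeasible
Shortest: LSL with L = 75.361308 m ≈ 75.3613 m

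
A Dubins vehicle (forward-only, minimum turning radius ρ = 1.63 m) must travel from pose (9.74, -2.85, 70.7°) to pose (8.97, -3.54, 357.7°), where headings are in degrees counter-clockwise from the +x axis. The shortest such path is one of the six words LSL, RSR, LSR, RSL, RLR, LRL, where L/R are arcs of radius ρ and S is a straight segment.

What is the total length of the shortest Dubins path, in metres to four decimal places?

9.2380 m

Let ψ = atan2(Δy, Δx) = atan2(-0.69, -0.77) = -138.1364° be the start→goal bearing.
Normalize: d = |goal − start| / ρ = 1.033925/1.63 = 0.634310, α = (θ_start − ψ) mod 360° = 208.8364° = 3.644882 rad, β = (θ_goal − ψ) mod 360° = 135.8364° = 2.370792 rad.
Common terms: sin α = -0.482310, cos α = -0.876001, sin β = 0.696710, cos β = -0.717353, cos(α−β) = 0.292372, d² = 0.402349. Work in radians in the unit-radius frame; every candidate has L = ρ·(t + p + q).
LSL: p² = 2 + d² − 2cos(α−β) + 2d(sin α − sin β) = 0.321878; p = √p² = 0.567343; φ = atan2(cos β − cos α, d + sin α − sin β) = 2.858181 rad; t = (φ − α) mod 2π = 5.496484 rad, q = (β − φ) mod 2π = 5.795796 rad → L = 1.63·(5.496484 + 0.567343 + 5.795796) = 1.63·11.859623 = 19.331186 m
RSR: p² = 2 + d² − 2cos(α−β) + 2d(sin β − sin α) = 3.313332; p = √p² = 1.820256; φ = atan2(cos α − cos β, d − sin α + sin β) = -0.087268 rad; t = (α − φ) mod 2π = 3.732150 rad, q = (φ − β) mod 2π = 3.825126 rad → L = 1.63·(3.732150 + 1.820256 + 3.825126) = 1.63·9.377532 = 15.285377 m
LSR: p² = d² − 2 + 2cos(α−β) + 2d(sin α + sin β) = -0.740916 < 0 → infeasible
RSL: p² = d² − 2 + 2cos(α−β) − 2d(sin α + sin β) = -1.284900 < 0 → infeasible
RLR: c = (6 − d² + 2cos(α−β) + 2d(sin α − sin β))/8 = 0.585833; p = 2π − arccos c = 5.338297 rad; φ = atan2(cos α − cos β, d − sin α + sin β) = -0.087268 rad; t = (α − φ + p/2) mod 2π = 0.118113 rad, q = (α − β − t + p) mod 2π = 0.211089 rad → L = 1.63·(0.118113 + 5.338297 + 0.211089) = 1.63·5.667499 = 9.238024 m
LRL: c = (6 − d² + 2cos(α−β) − 2d(sin α − sin β))/8 = 0.959765; p = 2π − arccos c = 5.998554 rad; φ = atan2(cos β − cos α, d + sin α − sin β) = 2.858181 rad; t = (φ − α + p/2) mod 2π = 2.212576 rad, q = (β − α − t + p) mod 2π = 2.511888 rad → L = 1.63·(2.212576 + 5.998554 + 2.511888) = 1.63·10.723017 = 17.478518 m
Shortest: RLR with L = 9.238024 m ≈ 9.2380 m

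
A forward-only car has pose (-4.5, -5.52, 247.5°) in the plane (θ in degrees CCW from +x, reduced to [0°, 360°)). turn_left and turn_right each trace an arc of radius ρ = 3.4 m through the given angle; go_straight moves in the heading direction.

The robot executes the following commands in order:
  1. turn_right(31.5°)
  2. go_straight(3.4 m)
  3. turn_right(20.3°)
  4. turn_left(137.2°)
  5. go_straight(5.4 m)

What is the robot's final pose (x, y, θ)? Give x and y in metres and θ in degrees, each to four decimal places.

(-5.2935, -18.2503, 332.9000°)

set_pose: (x, y, θ) = (-4.5000, -5.5200, 247.5000°), ρ = 3.4
turn_right(31.5°): centre at ρ to the right, rotate −31.5° → (-5.6427, -6.9695, 216.0000°)
go_straight(3.4): x += 3.4·cos θ, y += 3.4·sin θ → (-8.3934, -8.9680, 216.0000°)
turn_right(20.3°): centre at ρ to the right, rotate −20.3° → (-9.4718, -9.4905, 195.7000°)
turn_left(137.2°): centre at ρ to the left, rotate +137.2° → (-10.1006, -15.7904, 332.9000°)
go_straight(5.4): x += 5.4·cos θ, y += 5.4·sin θ → (-5.2935, -18.2503, 332.9000°)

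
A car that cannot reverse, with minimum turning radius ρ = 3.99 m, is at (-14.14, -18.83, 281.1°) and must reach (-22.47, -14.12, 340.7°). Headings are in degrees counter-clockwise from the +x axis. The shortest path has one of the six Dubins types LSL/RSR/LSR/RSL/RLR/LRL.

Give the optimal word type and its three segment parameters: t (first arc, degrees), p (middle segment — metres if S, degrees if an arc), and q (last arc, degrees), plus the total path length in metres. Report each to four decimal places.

RSR: t = 117.7293°, p = 5.9837 m, q = 182.6707°, L = 26.9031 m

Let ψ = atan2(Δy, Δx) = atan2(4.71, -8.33) = 150.5150° be the start→goal bearing.
Normalize: d = |goal − start| / ρ = 9.569378/3.99 = 2.398340, α = (θ_start − ψ) mod 360° = 130.5850° = 2.279137 rad, β = (θ_goal − ψ) mod 360° = 190.1850° = 3.319354 rad.
Common terms: sin α = 0.759442, cos α = -0.650575, sin β = -0.176826, cos β = -0.984242, cos(α−β) = 0.506034, d² = 5.752037. Work in radians in the unit-radius frame; every candidate has L = ρ·(t + p + q).
LSL: p² = 2 + d² − 2cos(α−β) + 2d(sin α − sin β) = 11.230950; p = √p² = 3.351261; φ = atan2(cos β − cos α, d + sin α − sin β) = -0.099730 rad; t = (φ − α) mod 2π = 3.904318 rad, q = (β − φ) mod 2π = 3.419084 rad → L = 3.99·(3.904318 + 3.351261 + 3.419084) = 3.99·10.674663 = 42.591903 m
RSR: p² = 2 + d² − 2cos(α−β) + 2d(sin β − sin α) = 2.248988; p = √p² = 1.499663; φ = atan2(cos α − cos β, d − sin α + sin β) = 0.224373 rad; t = (α − φ) mod 2π = 2.054765 rad, q = (φ − β) mod 2π = 3.188204 rad → L = 3.99·(2.054765 + 1.499663 + 3.188204) = 3.99·6.742632 = 26.903101 m
LSR: p² = d² − 2 + 2cos(α−β) + 2d(sin α + sin β) = 7.558727; p = √p² = 2.749314; φ = atan2(−cos α − cos β, d + sin α + sin β) − atan2(−2, p) = 1.130545 rad; t = (φ − α) mod 2π = 5.134592 rad, q = (φ − β) mod 2π = 4.094376 rad → L = 3.99·(5.134592 + 2.749314 + 4.094376) = 3.99·11.978283 = 47.793347 m
RSL: p² = d² − 2 + 2cos(α−β) − 2d(sin α + sin β) = 1.969482; p = √p² = 1.403382; φ = atan2(cos α + cos β, d − sin α − sin β) − atan2(2, p) = -1.691954 rad; t = (α − φ) mod 2π = 3.971091 rad, q = (β − φ) mod 2π = 5.011307 rad → L = 3.99·(3.971091 + 1.403382 + 5.011307) = 3.99·10.385781 = 41.439264 m
RLR: c = (6 − d² + 2cos(α−β) + 2d(sin α − sin β))/8 = 0.718876; p = 2π − arccos c = 5.514574 rad; φ = atan2(cos α − cos β, d − sin α + sin β) = 0.224373 rad; t = (α − φ + p/2) mod 2π = 4.812051 rad, q = (α − β − t + p) mod 2π = 5.945491 rad → L = 3.99·(4.812051 + 5.514574 + 5.945491) = 3.99·16.272116 = 64.925745 m
LRL: c = (6 − d² + 2cos(α−β) − 2d(sin α − sin β))/8 = -0.403869; p = 2π − arccos c = 4.296647 rad; φ = atan2(cos β − cos α, d + sin α − sin β) = -0.099730 rad; t = (φ − α + p/2) mod 2π = 6.052642 rad, q = (β − α − t + p) mod 2π = 5.567407 rad → L = 3.99·(6.052642 + 4.296647 + 5.567407) = 3.99·15.916696 = 63.507616 m
Shortest: RSR with L = 26.903101 m ≈ 26.9031 m
Convert RSR to answer units (arcs ×180/π): t = 2.054765·180/π = 117.7293°, p = ρ·p = 3.99·1.499663 = 5.9837 m, q = 3.188204·180/π = 182.6707°, L = 26.9031 m.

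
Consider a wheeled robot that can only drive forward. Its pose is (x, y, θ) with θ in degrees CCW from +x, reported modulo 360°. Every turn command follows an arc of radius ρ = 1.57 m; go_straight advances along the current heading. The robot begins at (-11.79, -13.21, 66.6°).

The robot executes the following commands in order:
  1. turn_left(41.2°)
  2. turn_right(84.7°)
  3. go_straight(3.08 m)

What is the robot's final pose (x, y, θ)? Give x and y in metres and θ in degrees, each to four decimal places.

set_pose: (x, y, θ) = (-11.7900, -13.2100, 66.6000°), ρ = 1.57
turn_left(41.2°): centre at ρ to the left, rotate +41.2° → (-11.7360, -12.1065, 107.8000°)
turn_right(84.7°): centre at ρ to the right, rotate −84.7° → (-10.8572, -10.1825, 23.1000°)
go_straight(3.08): x += 3.08·cos θ, y += 3.08·sin θ → (-8.0241, -8.9741, 23.1000°)

(-8.0241, -8.9741, 23.1000°)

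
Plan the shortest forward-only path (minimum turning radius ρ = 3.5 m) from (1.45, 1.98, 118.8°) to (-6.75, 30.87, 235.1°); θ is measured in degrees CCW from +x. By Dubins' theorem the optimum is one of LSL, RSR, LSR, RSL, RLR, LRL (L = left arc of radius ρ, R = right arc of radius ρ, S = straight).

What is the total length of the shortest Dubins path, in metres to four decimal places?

Let ψ = atan2(Δy, Δx) = atan2(28.89, -8.20) = 105.8458° be the start→goal bearing.
Normalize: d = |goal − start| / ρ = 30.031185/3.5 = 8.580339, α = (θ_start − ψ) mod 360° = 12.9542° = 0.226093 rad, β = (θ_goal − ψ) mod 360° = 129.2542° = 2.255911 rad.
Common terms: sin α = 0.224172, cos α = 0.974550, sin β = 0.774346, cos β = -0.632762, cos(α−β) = -0.443071, d² = 73.622212. Work in radians in the unit-radius frame; every candidate has L = ρ·(t + p + q).
LSL: p² = 2 + d² − 2cos(α−β) + 2d(sin α − sin β) = 67.066988; p = √p² = 8.189444; φ = atan2(cos β − cos α, d + sin α − sin β) = -0.197549 rad; t = (φ − α) mod 2π = 5.859543 rad, q = (β − φ) mod 2π = 2.453460 rad → L = 3.5·(5.859543 + 8.189444 + 2.453460) = 3.5·16.502447 = 57.758564 m
RSR: p² = 2 + d² − 2cos(α−β) + 2d(sin β − sin α) = 85.949721; p = √p² = 9.270907; φ = atan2(cos α − cos β, d − sin α + sin β) = 0.174252 rad; t = (α − φ) mod 2π = 0.051841 rad, q = (φ − β) mod 2π = 4.201526 rad → L = 3.5·(0.051841 + 9.270907 + 4.201526) = 3.5·13.524275 = 47.334961 m
LSR: p² = d² − 2 + 2cos(α−β) + 2d(sin α + sin β) = 87.871320; p = √p² = 9.373970; φ = atan2(−cos α − cos β, d + sin α + sin β) − atan2(−2, p) = 0.174539 rad; t = (φ − α) mod 2π = 6.231631 rad, q = (φ − β) mod 2π = 4.201813 rad → L = 3.5·(6.231631 + 9.373970 + 4.201813) = 3.5·19.807414 = 69.325949 m
RSL: p² = d² − 2 + 2cos(α−β) − 2d(sin α + sin β) = 53.600819; p = √p² = 7.321258; φ = atan2(cos α + cos β, d − sin α − sin β) − atan2(2, p) = -0.221621 rad; t = (α − φ) mod 2π = 0.447715 rad, q = (β − φ) mod 2π = 2.477532 rad → L = 3.5·(0.447715 + 7.321258 + 2.477532) = 3.5·10.246505 = 35.862768 m
RLR: c = (6 − d² + 2cos(α−β) + 2d(sin α − sin β))/8 = -9.743715, |c| > 1 → infeasible
LRL: c = (6 − d² + 2cos(α−β) − 2d(sin α − sin β))/8 = -7.383374, |c| > 1 → infeasible
Shortest: RSL with L = 35.862768 m ≈ 35.8628 m

35.8628 m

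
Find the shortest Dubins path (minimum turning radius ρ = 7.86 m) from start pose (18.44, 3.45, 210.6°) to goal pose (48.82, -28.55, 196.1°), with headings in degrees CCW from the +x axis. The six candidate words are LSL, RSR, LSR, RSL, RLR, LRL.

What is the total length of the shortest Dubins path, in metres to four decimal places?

Let ψ = atan2(Δy, Δx) = atan2(-32.00, 30.38) = -46.4876° be the start→goal bearing.
Normalize: d = |goal − start| / ρ = 44.124193/7.86 = 5.613765, α = (θ_start − ψ) mod 360° = 257.0876° = 4.487026 rad, β = (θ_goal − ψ) mod 360° = 242.5876° = 4.233953 rad.
Common terms: sin α = -0.974713, cos α = -0.223461, sin β = -0.887716, cos β = -0.460391, cos(α−β) = 0.968148, d² = 31.514357. Work in radians in the unit-radius frame; every candidate has L = ρ·(t + p + q).
LSL: p² = 2 + d² − 2cos(α−β) + 2d(sin α − sin β) = 30.601301; p = √p² = 5.531844; φ = atan2(cos β − cos α, d + sin α − sin β) = -0.042843 rad; t = (φ − α) mod 2π = 1.753316 rad, q = (β − φ) mod 2π = 4.276796 rad → L = 7.86·(1.753316 + 5.531844 + 4.276796) = 7.86·11.561957 = 90.876981 m
RSR: p² = 2 + d² − 2cos(α−β) + 2d(sin β − sin α) = 32.554823; p = √p² = 5.705683; φ = atan2(cos α − cos β, d − sin α + sin β) = 0.041537 rad; t = (α − φ) mod 2π = 4.445488 rad, q = (φ − β) mod 2π = 2.090770 rad → L = 7.86·(4.445488 + 5.705683 + 2.090770) = 7.86·12.241941 = 96.221660 m
LSR: p² = d² − 2 + 2cos(α−β) + 2d(sin α + sin β) = 10.540176; p = √p² = 3.246564; φ = atan2(−cos α − cos β, d + sin α + sin β) − atan2(−2, p) = 0.732443 rad; t = (φ − α) mod 2π = 2.528603 rad, q = (φ − β) mod 2π = 2.781675 rad → L = 7.86·(2.528603 + 3.246564 + 2.781675) = 7.86·8.556842 = 67.256775 m
RSL: p² = d² − 2 + 2cos(α−β) − 2d(sin α + sin β) = 52.361130; p = √p² = 7.236099; φ = atan2(cos α + cos β, d − sin α − sin β) − atan2(2, p) = -0.360877 rad; t = (α − φ) mod 2π = 4.847902 rad, q = (β − φ) mod 2π = 4.594830 rad → L = 7.86·(4.847902 + 7.236099 + 4.594830) = 7.86·16.678831 = 131.095611 m
RLR: c = (6 − d² + 2cos(α−β) + 2d(sin α − sin β))/8 = -3.069353, |c| > 1 → infeasible
LRL: c = (6 − d² + 2cos(α−β) − 2d(sin α − sin β))/8 = -2.825163, |c| > 1 → infeasible
Shortest: LSR with L = 67.256775 m ≈ 67.2568 m

67.2568 m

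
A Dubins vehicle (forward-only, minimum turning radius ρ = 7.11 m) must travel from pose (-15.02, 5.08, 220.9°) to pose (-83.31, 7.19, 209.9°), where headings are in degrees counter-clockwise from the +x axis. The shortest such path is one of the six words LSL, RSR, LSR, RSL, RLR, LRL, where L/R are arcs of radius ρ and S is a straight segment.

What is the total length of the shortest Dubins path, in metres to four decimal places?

Let ψ = atan2(Δy, Δx) = atan2(2.11, -68.29) = 178.2303° be the start→goal bearing.
Normalize: d = |goal − start| / ρ = 68.322589/7.11 = 9.609366, α = (θ_start − ψ) mod 360° = 42.6697° = 0.744727 rad, β = (θ_goal − ψ) mod 360° = 31.6697° = 0.552741 rad.
Common terms: sin α = 0.677771, cos α = 0.735273, sin β = 0.525022, cos β = 0.851088, cos(α−β) = 0.981627, d² = 92.339907. Work in radians in the unit-radius frame; every candidate has L = ρ·(t + p + q).
LSL: p² = 2 + d² − 2cos(α−β) + 2d(sin α − sin β) = 95.312298; p = √p² = 9.762802; φ = atan2(cos β − cos α, d + sin α − sin β) = 0.011863 rad; t = (φ − α) mod 2π = 5.550321 rad, q = (β − φ) mod 2π = 0.540878 rad → L = 7.11·(5.550321 + 9.762802 + 0.540878) = 7.11·15.854001 = 112.721946 m
RSR: p² = 2 + d² − 2cos(α−β) + 2d(sin β − sin α) = 89.441007; p = √p² = 9.457326; φ = atan2(cos α − cos β, d − sin α + sin β) = -0.012246 rad; t = (α − φ) mod 2π = 0.756974 rad, q = (φ − β) mod 2π = 5.718198 rad → L = 7.11·(0.756974 + 9.457326 + 5.718198) = 7.11·15.932497 = 113.280054 m
LSR: p² = d² − 2 + 2cos(α−β) + 2d(sin α + sin β) = 115.419330; p = √p² = 10.743339; φ = atan2(−cos α − cos β, d + sin α + sin β) − atan2(−2, p) = 0.038374 rad; t = (φ − α) mod 2π = 5.576832 rad, q = (φ − β) mod 2π = 5.768818 rad → L = 7.11·(5.576832 + 10.743339 + 5.768818) = 7.11·22.088989 = 157.052714 m
RSL: p² = d² − 2 + 2cos(α−β) − 2d(sin α + sin β) = 69.186992; p = √p² = 8.317872; φ = atan2(cos α + cos β, d − sin α − sin β) − atan2(2, p) = -0.049455 rad; t = (α − φ) mod 2π = 0.794183 rad, q = (β − φ) mod 2π = 0.602196 rad → L = 7.11·(0.794183 + 8.317872 + 0.602196) = 7.11·9.714251 = 69.068323 m
RLR: c = (6 − d² + 2cos(α−β) + 2d(sin α − sin β))/8 = -10.180126, |c| > 1 → infeasible
LRL: c = (6 − d² + 2cos(α−β) − 2d(sin α − sin β))/8 = -10.914037, |c| > 1 → infeasible
Shortest: RSL with L = 69.068323 m ≈ 69.0683 m

69.0683 m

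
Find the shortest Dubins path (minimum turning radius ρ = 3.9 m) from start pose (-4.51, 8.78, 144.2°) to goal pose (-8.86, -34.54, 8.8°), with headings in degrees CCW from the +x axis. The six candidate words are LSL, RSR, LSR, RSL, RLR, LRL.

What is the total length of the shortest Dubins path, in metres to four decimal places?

51.6885 m

Let ψ = atan2(Δy, Δx) = atan2(-43.32, -4.35) = -95.7342° be the start→goal bearing.
Normalize: d = |goal − start| / ρ = 43.537856/3.9 = 11.163553, α = (θ_start − ψ) mod 360° = 239.9342° = 4.187641 rad, β = (θ_goal − ψ) mod 360° = 104.5342° = 1.824465 rad.
Common terms: sin α = -0.865450, cos α = -0.500995, sin β = 0.967998, cos β = -0.250957, cos(α−β) = -0.712026, d² = 124.624911. Work in radians in the unit-radius frame; every candidate has L = ρ·(t + p + q).
LSL: p² = 2 + d² − 2cos(α−β) + 2d(sin α − sin β) = 87.113366; p = √p² = 9.333454; φ = atan2(cos β − cos α, d + sin α − sin β) = 0.026793 rad; t = (φ − α) mod 2π = 2.122337 rad, q = (β − φ) mod 2π = 1.797673 rad → L = 3.9·(2.122337 + 9.333454 + 1.797673) = 3.9·13.253464 = 51.688508 m
RSR: p² = 2 + d² − 2cos(α−β) + 2d(sin β − sin α) = 168.984561; p = √p² = 12.999406; φ = atan2(cos α − cos β, d − sin α + sin β) = -0.019236 rad; t = (α − φ) mod 2π = 4.206877 rad, q = (φ − β) mod 2π = 4.439484 rad → L = 3.9·(4.206877 + 12.999406 + 4.439484) = 3.9·21.645767 = 84.418492 m
LSR: p² = d² − 2 + 2cos(α−β) + 2d(sin α + sin β) = 123.490456; p = √p² = 11.112626; φ = atan2(−cos α − cos β, d + sin α + sin β) − atan2(−2, p) = 0.244715 rad; t = (φ − α) mod 2π = 2.340259 rad, q = (φ − β) mod 2π = 4.703435 rad → L = 3.9·(2.340259 + 11.112626 + 4.703435) = 3.9·18.156320 = 70.809648 m
RSL: p² = d² − 2 + 2cos(α−β) − 2d(sin α + sin β) = 118.911262; p = √p² = 10.904644; φ = atan2(cos α + cos β, d − sin α − sin β) − atan2(2, p) = -0.249270 rad; t = (α − φ) mod 2π = 4.436911 rad, q = (β − φ) mod 2π = 2.073735 rad → L = 3.9·(4.436911 + 10.904644 + 2.073735) = 3.9·17.415290 = 67.919632 m
RLR: c = (6 − d² + 2cos(α−β) + 2d(sin α − sin β))/8 = -20.123070, |c| > 1 → infeasible
LRL: c = (6 − d² + 2cos(α−β) − 2d(sin α − sin β))/8 = -9.889171, |c| > 1 → infeasible
Shortest: LSL with L = 51.688508 m ≈ 51.6885 m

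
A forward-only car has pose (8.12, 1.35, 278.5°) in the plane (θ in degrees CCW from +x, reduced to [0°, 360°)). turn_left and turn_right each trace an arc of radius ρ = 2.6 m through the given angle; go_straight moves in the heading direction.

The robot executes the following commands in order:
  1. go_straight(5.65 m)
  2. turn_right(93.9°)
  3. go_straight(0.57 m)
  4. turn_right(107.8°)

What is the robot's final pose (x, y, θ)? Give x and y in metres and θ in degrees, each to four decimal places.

(3.2842, -4.0742, 76.8000°)

set_pose: (x, y, θ) = (8.1200, 1.3500, 278.5000°), ρ = 2.6
go_straight(5.65): x += 5.65·cos θ, y += 5.65·sin θ → (8.9551, -4.2379, 278.5000°)
turn_right(93.9°): centre at ρ to the right, rotate −93.9° → (6.5922, -7.2139, 184.6000°)
go_straight(0.57): x += 0.57·cos θ, y += 0.57·sin θ → (6.0240, -7.2596, 184.6000°)
turn_right(107.8°): centre at ρ to the right, rotate −107.8° → (3.2842, -4.0742, 76.8000°)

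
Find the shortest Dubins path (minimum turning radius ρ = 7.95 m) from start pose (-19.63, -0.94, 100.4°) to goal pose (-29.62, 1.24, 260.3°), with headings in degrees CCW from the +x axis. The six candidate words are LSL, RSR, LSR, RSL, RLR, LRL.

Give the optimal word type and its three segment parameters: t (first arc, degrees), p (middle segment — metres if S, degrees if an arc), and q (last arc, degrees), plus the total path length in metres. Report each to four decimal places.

RLR: t = 51.0356°, p = 251.9782°, q = 41.0426°, L = 47.7391 m

Let ψ = atan2(Δy, Δx) = atan2(2.18, -9.99) = 167.6900° be the start→goal bearing.
Normalize: d = |goal − start| / ρ = 10.225092/7.95 = 1.286175, α = (θ_start − ψ) mod 360° = 292.7100° = 5.108753 rad, β = (θ_goal − ψ) mod 360° = 92.6100° = 1.616350 rad.
Common terms: sin α = -0.922471, cos α = 0.386067, sin β = 0.998963, cos β = -0.045537, cos(α−β) = -0.939094, d² = 1.654246. Work in radians in the unit-radius frame; every candidate has L = ρ·(t + p + q).
LSL: p² = 2 + d² − 2cos(α−β) + 2d(sin α − sin β) = 0.589836; p = √p² = 0.768008; φ = atan2(cos β − cos α, d + sin α − sin β) = -2.544815 rad; t = (φ − α) mod 2π = 4.912802 rad, q = (β − φ) mod 2π = 4.161165 rad → L = 7.95·(4.912802 + 0.768008 + 4.161165) = 7.95·9.841974 = 78.243696 m
RSR: p² = 2 + d² − 2cos(α−β) + 2d(sin β − sin α) = 10.475034; p = √p² = 3.236516; φ = atan2(cos α − cos β, d − sin α + sin β) = 0.133753 rad; t = (α − φ) mod 2π = 4.975000 rad, q = (φ − β) mod 2π = 4.800589 rad → L = 7.95·(4.975000 + 3.236516 + 4.800589) = 7.95·13.012105 = 103.446234 m
LSR: p² = d² − 2 + 2cos(α−β) + 2d(sin α + sin β) = -2.027178 < 0 → infeasible
RSL: p² = d² − 2 + 2cos(α−β) − 2d(sin α + sin β) = -2.420706 < 0 → infeasible
RLR: c = (6 − d² + 2cos(α−β) + 2d(sin α − sin β))/8 = -0.309379; p = 2π − arccos c = 4.397849 rad; φ = atan2(cos α − cos β, d − sin α + sin β) = 0.133753 rad; t = (α − φ + p/2) mod 2π = 0.890739 rad, q = (α − β − t + p) mod 2π = 0.716328 rad → L = 7.95·(0.890739 + 4.397849 + 0.716328) = 7.95·6.004916 = 47.739083 m
LRL: c = (6 − d² + 2cos(α−β) − 2d(sin α − sin β))/8 = 0.926271; p = 2π − arccos c = 5.896782 rad; φ = atan2(cos β − cos α, d + sin α − sin β) = -2.544815 rad; t = (φ − α + p/2) mod 2π = 1.578008 rad, q = (β − α − t + p) mod 2π = 0.826371 rad → L = 7.95·(1.578008 + 5.896782 + 0.826371) = 7.95·8.301160 = 65.994226 m
Shortest: RLR with L = 47.739083 m ≈ 47.7391 m
Convert RLR to answer units (arcs ×180/π): t = 0.890739·180/π = 51.0356°, p = 4.397849·180/π = 251.9782°, q = 0.716328·180/π = 41.0426°, L = 47.7391 m.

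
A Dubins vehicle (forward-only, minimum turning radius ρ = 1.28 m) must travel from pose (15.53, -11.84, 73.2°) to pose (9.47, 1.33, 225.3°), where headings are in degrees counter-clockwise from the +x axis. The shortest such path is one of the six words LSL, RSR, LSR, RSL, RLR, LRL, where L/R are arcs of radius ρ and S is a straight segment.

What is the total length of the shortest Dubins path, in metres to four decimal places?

Let ψ = atan2(Δy, Δx) = atan2(13.17, -6.06) = 114.7089° be the start→goal bearing.
Normalize: d = |goal − start| / ρ = 14.497327/1.28 = 11.326037, α = (θ_start − ψ) mod 360° = 318.4911° = 5.558718 rad, β = (θ_goal − ψ) mod 360° = 110.5911° = 1.930179 rad.
Common terms: sin α = -0.662736, cos α = 0.748853, sin β = 0.936114, cos β = -0.351696, cos(α−β) = -0.883766, d² = 128.279114. Work in radians in the unit-radius frame; every candidate has L = ρ·(t + p + q).
LSL: p² = 2 + d² − 2cos(α−β) + 2d(sin α − sin β) = 95.829367; p = √p² = 9.789248; φ = atan2(cos β − cos α, d + sin α − sin β) = -0.112662 rad; t = (φ − α) mod 2π = 0.611804 rad, q = (β − φ) mod 2π = 2.042841 rad → L = 1.28·(0.611804 + 9.789248 + 2.042841) = 1.28·12.443893 = 15.928183 m
RSR: p² = 2 + d² − 2cos(α−β) + 2d(sin β − sin α) = 168.263923; p = √p² = 12.971658; φ = atan2(cos α − cos β, d − sin α + sin β) = 0.084945 rad; t = (α − φ) mod 2π = 5.473774 rad, q = (φ − β) mod 2π = 4.437951 rad → L = 1.28·(5.473774 + 12.971658 + 4.437951) = 1.28·22.883383 = 29.290731 m
LSR: p² = d² − 2 + 2cos(α−β) + 2d(sin α + sin β) = 130.704158; p = √p² = 11.432592; φ = atan2(−cos α − cos β, d + sin α + sin β) − atan2(−2, p) = 0.138960 rad; t = (φ − α) mod 2π = 0.863427 rad, q = (φ − β) mod 2π = 4.491966 rad → L = 1.28·(0.863427 + 11.432592 + 4.491966) = 1.28·16.787985 = 21.488621 m
RSL: p² = d² − 2 + 2cos(α−β) − 2d(sin α + sin β) = 118.319007; p = √p² = 10.877454; φ = atan2(cos α + cos β, d − sin α − sin β) − atan2(2, p) = -0.145918 rad; t = (α − φ) mod 2π = 5.704636 rad, q = (β − φ) mod 2π = 2.076097 rad → L = 1.28·(5.704636 + 10.877454 + 2.076097) = 1.28·18.658187 = 23.882480 m
RLR: c = (6 − d² + 2cos(α−β) + 2d(sin α − sin β))/8 = -20.032990, |c| > 1 → infeasible
LRL: c = (6 − d² + 2cos(α−β) − 2d(sin α − sin β))/8 = -10.978671, |c| > 1 → infeasible
Shortest: LSL with L = 15.928183 m ≈ 15.9282 m

15.9282 m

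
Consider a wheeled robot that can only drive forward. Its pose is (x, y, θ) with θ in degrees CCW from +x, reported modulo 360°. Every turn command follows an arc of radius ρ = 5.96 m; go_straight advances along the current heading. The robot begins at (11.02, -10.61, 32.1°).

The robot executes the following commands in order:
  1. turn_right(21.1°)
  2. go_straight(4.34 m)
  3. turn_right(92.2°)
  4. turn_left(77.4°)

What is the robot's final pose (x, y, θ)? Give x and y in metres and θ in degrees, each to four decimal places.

(29.8321, -18.9540, 356.2000°)

set_pose: (x, y, θ) = (11.0200, -10.6100, 32.1000°), ρ = 5.96
turn_right(21.1°): centre at ρ to the right, rotate −21.1° → (13.0499, -9.8083, 11.0000°)
go_straight(4.34): x += 4.34·cos θ, y += 4.34·sin θ → (17.3102, -8.9802, 11.0000°)
turn_right(92.2°): centre at ρ to the right, rotate −92.2° → (24.3372, -13.9189, -81.2000° ≡ 278.8000°)
turn_left(77.4°): centre at ρ to the left, rotate +77.4° → (29.8321, -18.9540, 356.2000°)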